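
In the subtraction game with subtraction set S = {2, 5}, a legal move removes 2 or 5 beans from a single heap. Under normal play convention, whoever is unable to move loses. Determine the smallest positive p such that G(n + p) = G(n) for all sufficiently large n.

G(0) = 0
G(1) = mex{} = 0
G(2) = mex{0} = 1
G(3) = mex{0} = 1
G(4) = mex{1} = 0
G(5) = mex{1,0} = 2
G(6) = mex{0,0} = 1
G(7) = mex{2,1} = 0
G(8) = mex{1,1} = 0
G(9) = mex{0,0} = 1
G(10) = mex{0,2} = 1
G(11) = mex{1,1} = 0
G(12) = mex{1,0} = 2
G(13) = mex{0,0} = 1
G(14) = mex{2,1} = 0
G(15) = mex{1,1} = 0
G(n+7) = G(n) holds for n = 0,…,4 (a full window of length max(S) = 5), so the sequence is purely periodic with period 7.

7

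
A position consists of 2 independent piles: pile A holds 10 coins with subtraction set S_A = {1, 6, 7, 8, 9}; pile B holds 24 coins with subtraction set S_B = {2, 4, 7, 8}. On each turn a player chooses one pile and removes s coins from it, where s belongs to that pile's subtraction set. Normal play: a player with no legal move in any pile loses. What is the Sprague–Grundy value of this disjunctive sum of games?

Pile A, S = {1, 6, 7, 8, 9}:
n :  0  1  2  3  4  5  6  7  8  9 10
G :  0  1  0  1  0  1  2  3  2  3  2
G_A(10) = 2.
Pile B, S = {2, 4, 7, 8}:
n :  0  1  2  3  4  5  6  7  8  9 10 11 12 13 14 15 16 17 18 19 20 21 22 23 24
G :  0  0  1  1  2  2  0  3  1  4  2  0  0  1  1  2  2  0  3  1  4  2  0  0  1
G_B(24) = 1.
Combined Grundy value = 2 ⊕ 1 = 3.

3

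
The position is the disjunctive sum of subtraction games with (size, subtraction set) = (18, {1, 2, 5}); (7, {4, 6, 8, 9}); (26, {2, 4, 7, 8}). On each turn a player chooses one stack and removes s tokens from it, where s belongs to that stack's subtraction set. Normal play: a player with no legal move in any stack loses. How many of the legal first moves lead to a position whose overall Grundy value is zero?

Stack A, S = {1, 2, 5}:
G(0) = 0
G(1) = mex{0} = 1
G(2) = mex{1,0} = 2
G(3) = mex{2,1} = 0
G(4) = mex{0,2} = 1
G(5) = mex{1,0,0} = 2
G(6) = mex{2,1,1} = 0
G(7) = mex{0,2,2} = 1
G(8) = mex{1,0,0} = 2
G(9) = mex{2,1,1} = 0
G(10) = mex{0,2,2} = 1
G(11) = mex{1,0,0} = 2
G(12) = mex{2,1,1} = 0
G(13) = mex{0,2,2} = 1
G(14) = mex{1,0,0} = 2
G(15) = mex{2,1,1} = 0
G(16) = mex{0,2,2} = 1
G(17) = mex{1,0,0} = 2
G(18) = mex{2,1,1} = 0
G_A(18) = 0.
Stack B, S = {4, 6, 8, 9}:
n : 0 1 2 3 4 5 6 7
G : 0 0 0 0 1 1 1 1
G_B(7) = 1.
Stack C, S = {2, 4, 7, 8}:
G(0) = 0
G(1) = mex{} = 0
G(2) = mex{0} = 1
G(3) = mex{0} = 1
G(4) = mex{1,0} = 2
G(5) = mex{1,0} = 2
G(6) = mex{2,1} = 0
G(7) = mex{2,1,0} = 3
G(8) = mex{0,2,0,0} = 1
G(9) = mex{3,2,1,0} = 4
G(10) = mex{1,0,1,1} = 2
G(11) = mex{4,3,2,1} = 0
G(12) = mex{2,1,2,2} = 0
G(13) = mex{0,4,0,2} = 1
G(14) = mex{0,2,3,0} = 1
G(15) = mex{1,0,1,3} = 2
G(16) = mex{1,0,4,1} = 2
G(17) = mex{2,1,2,4} = 0
G(18) = mex{2,1,0,2} = 3
G(19) = mex{0,2,0,0} = 1
G(20) = mex{3,2,1,0} = 4
G(21) = mex{1,0,1,1} = 2
G(22) = mex{4,3,2,1} = 0
G(23) = mex{2,1,2,2} = 0
G(24) = mex{0,4,0,2} = 1
G(25) = mex{0,2,3,0} = 1
G(26) = mex{1,0,1,3} = 2
G_C(26) = 2.
Combined Grundy value = 0 ⊕ 1 ⊕ 2 = 3.
A winning move leaves total XOR = 0, i.e. changes one component's Grundy value g to g ⊕ X where X is the current total.
Stack A: need g' = 0⊕3 = 3. Options: 18−1→G=2, 18−2→G=1, 18−5→G=1. Hits: 0.
Stack B: need g' = 1⊕3 = 2. Options: 7−4→G=0, 7−6→G=0. Hits: 0.
Stack C: need g' = 2⊕3 = 1. Options: 26−2→G=1, 26−4→G=0, 26−7→G=1, 26−8→G=3. Hits: 2.

2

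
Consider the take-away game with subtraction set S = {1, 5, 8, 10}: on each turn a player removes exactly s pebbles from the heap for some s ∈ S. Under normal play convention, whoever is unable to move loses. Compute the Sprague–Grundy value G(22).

G(0) = 0
G(1) = mex{0} = 1
G(2) = mex{1} = 0
G(3) = mex{0} = 1
G(4) = mex{1} = 0
G(5) = mex{0,0} = 1
G(6) = mex{1,1} = 0
G(7) = mex{0,0} = 1
G(8) = mex{1,1,0} = 2
G(9) = mex{2,0,1} = 3
G(10) = mex{3,1,0,0} = 2
G(11) = mex{2,0,1,1} = 3
G(12) = mex{3,1,0,0} = 2
G(13) = mex{2,2,1,1} = 0
G(14) = mex{0,3,0,0} = 1
G(15) = mex{1,2,1,1} = 0
G(16) = mex{0,3,2,0} = 1
G(17) = mex{1,2,3,1} = 0
G(18) = mex{0,0,2,2} = 1
G(19) = mex{1,1,3,3} = 0
G(20) = mex{0,0,2,2} = 1
G(21) = mex{1,1,0,3} = 2
G(22) = mex{2,0,1,2} = 3

3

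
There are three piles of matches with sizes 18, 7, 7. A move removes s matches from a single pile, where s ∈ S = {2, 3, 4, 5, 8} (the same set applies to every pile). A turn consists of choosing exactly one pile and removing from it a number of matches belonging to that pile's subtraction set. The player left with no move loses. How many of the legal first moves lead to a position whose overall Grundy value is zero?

All piles use S = {2, 3, 4, 5, 8}:
G(0) = 0
G(1) = mex{} = 0
G(2) = mex{0} = 1
G(3) = mex{0,0} = 1
G(4) = mex{1,0,0} = 2
G(5) = mex{1,1,0,0} = 2
G(6) = mex{2,1,1,0} = 3
G(7) = mex{2,2,1,1} = 0
G(8) = mex{3,2,2,1,0} = 4
G(9) = mex{0,3,2,2,0} = 1
G(10) = mex{4,0,3,2,1} = 5
G(11) = mex{1,4,0,3,1} = 2
G(12) = mex{5,1,4,0,2} = 3
G(13) = mex{2,5,1,4,2} = 0
G(14) = mex{3,2,5,1,3} = 0
G(15) = mex{0,3,2,5,0} = 1
G(16) = mex{0,0,3,2,4} = 1
G(17) = mex{1,0,0,3,1} = 2
G(18) = mex{1,1,0,0,5} = 2
Pile A: G(18) = 2.
Pile B: G(7) = 0.
Pile C: G(7) = 0.
Combined Grundy value = 2 ⊕ 0 ⊕ 0 = 2.
A winning move leaves total XOR = 0, i.e. changes one component's Grundy value g to g ⊕ X where X is the current total.
Pile A: need g' = 2⊕2 = 0. Options: 18−2→G=1, 18−3→G=1, 18−4→G=0, 18−5→G=0, 18−8→G=5. Hits: 2.
Pile B: need g' = 0⊕2 = 2. Options: 7−2→G=2, 7−3→G=2, 7−4→G=1, 7−5→G=1. Hits: 2.
Pile C: need g' = 0⊕2 = 2. Options: 7−2→G=2, 7−3→G=2, 7−4→G=1, 7−5→G=1. Hits: 2.

6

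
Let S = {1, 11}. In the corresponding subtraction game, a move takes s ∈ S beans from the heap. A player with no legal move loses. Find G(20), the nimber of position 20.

G(0) = 0
G(1) = mex{0} = 1
G(2) = mex{1} = 0
G(3) = mex{0} = 1
G(4) = mex{1} = 0
G(5) = mex{0} = 1
G(6) = mex{1} = 0
G(7) = mex{0} = 1
G(8) = mex{1} = 0
G(9) = mex{0} = 1
G(10) = mex{1} = 0
G(11) = mex{0,0} = 1
G(12) = mex{1,1} = 0
G(13) = mex{0,0} = 1
G(14) = mex{1,1} = 0
G(15) = mex{0,0} = 1
G(16) = mex{1,1} = 0
G(17) = mex{0,0} = 1
G(18) = mex{1,1} = 0
G(19) = mex{0,0} = 1
G(20) = mex{1,1} = 0

0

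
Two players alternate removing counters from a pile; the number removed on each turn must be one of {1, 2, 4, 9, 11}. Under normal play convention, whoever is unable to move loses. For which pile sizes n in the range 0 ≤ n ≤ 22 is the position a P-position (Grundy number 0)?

0, 3, 6, 13, 16, 19

n :  0  1  2  3  4  5  6  7  8  9 10 11 12 13 14 15 16 17 18 19 20 21 22
G :  0  1  2  0  1  2  0  1  2  3  4  5  3  0  1  2  0  1  2  0  1  2  3
P-positions are exactly the n with G(n) = 0.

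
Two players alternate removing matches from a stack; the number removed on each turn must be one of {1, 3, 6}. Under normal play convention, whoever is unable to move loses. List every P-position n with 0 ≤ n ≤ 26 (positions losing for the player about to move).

0, 2, 4, 9, 11, 13, 18, 20, 22

G(0) = 0
G(1) = mex{0} = 1
G(2) = mex{1} = 0
G(3) = mex{0,0} = 1
G(4) = mex{1,1} = 0
G(5) = mex{0,0} = 1
G(6) = mex{1,1,0} = 2
G(7) = mex{2,0,1} = 3
G(8) = mex{3,1,0} = 2
G(9) = mex{2,2,1} = 0
G(10) = mex{0,3,0} = 1
G(11) = mex{1,2,1} = 0
G(12) = mex{0,0,2} = 1
G(13) = mex{1,1,3} = 0
G(14) = mex{0,0,2} = 1
G(15) = mex{1,1,0} = 2
G(16) = mex{2,0,1} = 3
G(17) = mex{3,1,0} = 2
G(18) = mex{2,2,1} = 0
G(19) = mex{0,3,0} = 1
G(20) = mex{1,2,1} = 0
G(21) = mex{0,0,2} = 1
G(22) = mex{1,1,3} = 0
G(23) = mex{0,0,2} = 1
G(24) = mex{1,1,0} = 2
G(25) = mex{2,0,1} = 3
G(26) = mex{3,1,0} = 2
P-positions are exactly the n with G(n) = 0.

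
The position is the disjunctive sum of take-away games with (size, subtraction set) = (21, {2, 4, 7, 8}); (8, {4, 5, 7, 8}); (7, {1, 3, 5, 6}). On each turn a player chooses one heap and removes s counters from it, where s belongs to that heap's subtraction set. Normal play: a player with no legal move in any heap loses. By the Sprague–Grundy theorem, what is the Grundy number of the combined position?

Heap A, S = {2, 4, 7, 8}:
G(0) = 0
G(1) = mex{} = 0
G(2) = mex{0} = 1
G(3) = mex{0} = 1
G(4) = mex{1,0} = 2
G(5) = mex{1,0} = 2
G(6) = mex{2,1} = 0
G(7) = mex{2,1,0} = 3
G(8) = mex{0,2,0,0} = 1
G(9) = mex{3,2,1,0} = 4
G(10) = mex{1,0,1,1} = 2
G(11) = mex{4,3,2,1} = 0
G(12) = mex{2,1,2,2} = 0
G(13) = mex{0,4,0,2} = 1
G(14) = mex{0,2,3,0} = 1
G(15) = mex{1,0,1,3} = 2
G(16) = mex{1,0,4,1} = 2
G(17) = mex{2,1,2,4} = 0
G(18) = mex{2,1,0,2} = 3
G(19) = mex{0,2,0,0} = 1
G(20) = mex{3,2,1,0} = 4
G(21) = mex{1,0,1,1} = 2
G_A(21) = 2.
Heap B, S = {4, 5, 7, 8}:
G(0) = 0
G(1) = mex{} = 0
G(2) = mex{} = 0
G(3) = mex{} = 0
G(4) = mex{0} = 1
G(5) = mex{0,0} = 1
G(6) = mex{0,0} = 1
G(7) = mex{0,0,0} = 1
G(8) = mex{1,0,0,0} = 2
G_B(8) = 2.
Heap C, S = {1, 3, 5, 6}:
G(0) = 0
G(1) = mex{0} = 1
G(2) = mex{1} = 0
G(3) = mex{0,0} = 1
G(4) = mex{1,1} = 0
G(5) = mex{0,0,0} = 1
G(6) = mex{1,1,1,0} = 2
G(7) = mex{2,0,0,1} = 3
G_C(7) = 3.
Combined Grundy value = 2 ⊕ 2 ⊕ 3 = 3.

3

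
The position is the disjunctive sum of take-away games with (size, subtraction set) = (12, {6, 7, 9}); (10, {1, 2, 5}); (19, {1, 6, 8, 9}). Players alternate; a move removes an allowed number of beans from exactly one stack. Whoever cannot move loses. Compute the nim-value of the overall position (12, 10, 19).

Stack A, S = {6, 7, 9}:
n :  0  1  2  3  4  5  6  7  8  9 10 11 12
G :  0  0  0  0  0  0  1  1  1  1  1  1  2
G_A(12) = 2.
Stack B, S = {1, 2, 5}:
n :  0  1  2  3  4  5  6  7  8  9 10
G :  0  1  2  0  1  2  0  1  2  0  1
G_B(10) = 1.
Stack C, S = {1, 6, 8, 9}:
n :  0  1  2  3  4  5  6  7  8  9 10 11 12 13 14 15 16 17 18 19
G :  0  1  0  1  0  1  2  0  1  2  3  2  3  2  0  1  2  0  1  0
G_C(19) = 0.
Combined Grundy value = 2 ⊕ 1 ⊕ 0 = 3.

3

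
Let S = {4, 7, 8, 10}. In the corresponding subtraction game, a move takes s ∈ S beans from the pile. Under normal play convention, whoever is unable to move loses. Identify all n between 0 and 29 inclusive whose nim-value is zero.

n :  0  1  2  3  4  5  6  7  8  9 10 11 12 13 14 15 16 17 18 19 20 21 22 23 24 25 26 27 28 29
G :  0  0  0  0  1  1  1  1  2  2  2  2  3  3  0  0  0  0  1  1  1  1  2  2  2  2  3  3  0  0
P-positions are exactly the n with G(n) = 0.

0, 1, 2, 3, 14, 15, 16, 17, 28, 29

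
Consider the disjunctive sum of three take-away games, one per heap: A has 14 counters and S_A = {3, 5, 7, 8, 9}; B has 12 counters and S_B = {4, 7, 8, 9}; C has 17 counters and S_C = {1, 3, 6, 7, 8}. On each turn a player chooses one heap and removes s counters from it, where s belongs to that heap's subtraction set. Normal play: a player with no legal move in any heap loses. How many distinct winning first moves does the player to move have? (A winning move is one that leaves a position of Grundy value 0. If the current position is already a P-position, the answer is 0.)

Heap A, S = {3, 5, 7, 8, 9}:
n :  0  1  2  3  4  5  6  7  8  9 10 11 12 13 14
G :  0  0  0  1  1  1  2  2  2  3  3  3  0  0  0
G_A(14) = 0.
Heap B, S = {4, 7, 8, 9}:
G(0) = 0
G(1) = mex{} = 0
G(2) = mex{} = 0
G(3) = mex{} = 0
G(4) = mex{0} = 1
G(5) = mex{0} = 1
G(6) = mex{0} = 1
G(7) = mex{0,0} = 1
G(8) = mex{1,0,0} = 2
G(9) = mex{1,0,0,0} = 2
G(10) = mex{1,0,0,0} = 2
G(11) = mex{1,1,0,0} = 2
G(12) = mex{2,1,1,0} = 3
G_B(12) = 3.
Heap C, S = {1, 3, 6, 7, 8}:
G(0) = 0
G(1) = mex{0} = 1
G(2) = mex{1} = 0
G(3) = mex{0,0} = 1
G(4) = mex{1,1} = 0
G(5) = mex{0,0} = 1
G(6) = mex{1,1,0} = 2
G(7) = mex{2,0,1,0} = 3
G(8) = mex{3,1,0,1,0} = 2
G(9) = mex{2,2,1,0,1} = 3
G(10) = mex{3,3,0,1,0} = 2
G(11) = mex{2,2,1,0,1} = 3
G(12) = mex{3,3,2,1,0} = 4
G(13) = mex{4,2,3,2,1} = 0
G(14) = mex{0,3,2,3,2} = 1
G(15) = mex{1,4,3,2,3} = 0
G(16) = mex{0,0,2,3,2} = 1
G(17) = mex{1,1,3,2,3} = 0
G_C(17) = 0.
Combined Grundy value = 0 ⊕ 3 ⊕ 0 = 3.
A winning move leaves total XOR = 0, i.e. changes one component's Grundy value g to g ⊕ X where X is the current total.
Heap A: need g' = 0⊕3 = 3. Options: 14−3→G=3, 14−5→G=3, 14−7→G=2, 14−8→G=2, 14−9→G=1. Hits: 2.
Heap B: need g' = 3⊕3 = 0. Options: 12−4→G=2, 12−7→G=1, 12−8→G=1, 12−9→G=0. Hits: 1.
Heap C: need g' = 0⊕3 = 3. Options: 17−1→G=1, 17−3→G=1, 17−6→G=3, 17−7→G=2, 17−8→G=3. Hits: 2.

5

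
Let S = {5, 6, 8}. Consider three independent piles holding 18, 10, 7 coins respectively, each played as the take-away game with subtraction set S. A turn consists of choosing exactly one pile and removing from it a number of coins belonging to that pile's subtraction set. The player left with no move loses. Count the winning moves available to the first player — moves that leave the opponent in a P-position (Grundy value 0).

All piles use S = {5, 6, 8}:
G(0) = 0
G(1) = mex{} = 0
G(2) = mex{} = 0
G(3) = mex{} = 0
G(4) = mex{} = 0
G(5) = mex{0} = 1
G(6) = mex{0,0} = 1
G(7) = mex{0,0} = 1
G(8) = mex{0,0,0} = 1
G(9) = mex{0,0,0} = 1
G(10) = mex{1,0,0} = 2
G(11) = mex{1,1,0} = 2
G(12) = mex{1,1,0} = 2
G(13) = mex{1,1,1} = 0
G(14) = mex{1,1,1} = 0
G(15) = mex{2,1,1} = 0
G(16) = mex{2,2,1} = 0
G(17) = mex{2,2,1} = 0
G(18) = mex{0,2,2} = 1
Pile A: G(18) = 1.
Pile B: G(10) = 2.
Pile C: G(7) = 1.
Combined Grundy value = 1 ⊕ 2 ⊕ 1 = 2.
A winning move leaves total XOR = 0, i.e. changes one component's Grundy value g to g ⊕ X where X is the current total.
Pile A: need g' = 1⊕2 = 3. Options: 18−5→G=0, 18−6→G=2, 18−8→G=2. Hits: 0.
Pile B: need g' = 2⊕2 = 0. Options: 10−5→G=1, 10−6→G=0, 10−8→G=0. Hits: 2.
Pile C: need g' = 1⊕2 = 3. Options: 7−5→G=0, 7−6→G=0. Hits: 0.

2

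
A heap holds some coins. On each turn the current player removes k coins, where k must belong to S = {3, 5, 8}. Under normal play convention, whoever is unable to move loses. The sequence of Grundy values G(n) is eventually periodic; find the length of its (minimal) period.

n :  0  1  2  3  4  5  6  7  8  9 10 11 12 13 14 15 16 17 18 19 20 21 22 23
G :  0  0  0  1  1  1  2  2  2  3  3  0  0  0  1  1  1  2  2  2  3  3  0  0
G(n+11) = G(n) holds for n = 0,…,7 (a full window of length max(S) = 8), so the sequence is purely periodic with period 11.

11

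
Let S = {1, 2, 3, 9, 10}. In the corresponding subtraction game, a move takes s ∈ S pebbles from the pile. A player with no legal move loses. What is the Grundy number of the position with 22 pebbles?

n :  0  1  2  3  4  5  6  7  8  9 10 11 12 13 14 15 16 17 18 19 20 21 22
G :  0  1  2  3  0  1  2  3  0  1  2  3  0  1  2  3  0  1  2  3  0  1  2

2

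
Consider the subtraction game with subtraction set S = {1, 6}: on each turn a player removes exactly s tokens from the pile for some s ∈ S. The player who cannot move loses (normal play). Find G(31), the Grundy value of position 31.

1

G(0) = 0
G(1) = mex{0} = 1
G(2) = mex{1} = 0
G(3) = mex{0} = 1
G(4) = mex{1} = 0
G(5) = mex{0} = 1
G(6) = mex{1,0} = 2
G(7) = mex{2,1} = 0
G(8) = mex{0,0} = 1
G(9) = mex{1,1} = 0
G(10) = mex{0,0} = 1
G(11) = mex{1,1} = 0
G(12) = mex{0,2} = 1
G(13) = mex{1,0} = 2
G(14) = mex{2,1} = 0
G(15) = mex{0,0} = 1
G(16) = mex{1,1} = 0
G(17) = mex{0,0} = 1
G(18) = mex{1,1} = 0
G(19) = mex{0,2} = 1
G(20) = mex{1,0} = 2
G(21) = mex{2,1} = 0
G(22) = mex{0,0} = 1
G(23) = mex{1,1} = 0
G(24) = mex{0,0} = 1
G(25) = mex{1,1} = 0
G(26) = mex{0,2} = 1
G(27) = mex{1,0} = 2
G(28) = mex{2,1} = 0
G(29) = mex{0,0} = 1
G(30) = mex{1,1} = 0
G(31) = mex{0,0} = 1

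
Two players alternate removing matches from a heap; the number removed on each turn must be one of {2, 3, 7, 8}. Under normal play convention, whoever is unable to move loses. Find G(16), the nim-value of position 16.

G(0) = 0
G(1) = mex{} = 0
G(2) = mex{0} = 1
G(3) = mex{0,0} = 1
G(4) = mex{1,0} = 2
G(5) = mex{1,1} = 0
G(6) = mex{2,1} = 0
G(7) = mex{0,2,0} = 1
G(8) = mex{0,0,0,0} = 1
G(9) = mex{1,0,1,0} = 2
G(10) = mex{1,1,1,1} = 0
G(11) = mex{2,1,2,1} = 0
G(12) = mex{0,2,0,2} = 1
G(13) = mex{0,0,0,0} = 1
G(14) = mex{1,0,1,0} = 2
G(15) = mex{1,1,1,1} = 0
G(16) = mex{2,1,2,1} = 0

0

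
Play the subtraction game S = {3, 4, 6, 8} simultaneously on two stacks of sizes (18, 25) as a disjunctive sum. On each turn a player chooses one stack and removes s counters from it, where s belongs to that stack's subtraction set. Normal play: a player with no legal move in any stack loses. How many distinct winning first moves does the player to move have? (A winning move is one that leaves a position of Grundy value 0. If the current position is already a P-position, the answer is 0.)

4

All stacks use S = {3, 4, 6, 8}:
G(0) = 0
G(1) = mex{} = 0
G(2) = mex{} = 0
G(3) = mex{0} = 1
G(4) = mex{0,0} = 1
G(5) = mex{0,0} = 1
G(6) = mex{1,0,0} = 2
G(7) = mex{1,1,0} = 2
G(8) = mex{1,1,0,0} = 2
G(9) = mex{2,1,1,0} = 3
G(10) = mex{2,2,1,0} = 3
G(11) = mex{2,2,1,1} = 0
G(12) = mex{3,2,2,1} = 0
G(13) = mex{3,3,2,1} = 0
G(14) = mex{0,3,2,2} = 1
G(15) = mex{0,0,3,2} = 1
G(16) = mex{0,0,3,2} = 1
G(17) = mex{1,0,0,3} = 2
G(18) = mex{1,1,0,3} = 2
G(19) = mex{1,1,0,0} = 2
G(20) = mex{2,1,1,0} = 3
G(21) = mex{2,2,1,0} = 3
G(22) = mex{2,2,1,1} = 0
G(23) = mex{3,2,2,1} = 0
G(24) = mex{3,3,2,1} = 0
G(25) = mex{0,3,2,2} = 1
Stack A: G(18) = 2.
Stack B: G(25) = 1.
Combined Grundy value = 2 ⊕ 1 = 3.
A winning move leaves total XOR = 0, i.e. changes one component's Grundy value g to g ⊕ X where X is the current total.
Stack A: need g' = 2⊕3 = 1. Options: 18−3→G=1, 18−4→G=1, 18−6→G=0, 18−8→G=3. Hits: 2.
Stack B: need g' = 1⊕3 = 2. Options: 25−3→G=0, 25−4→G=3, 25−6→G=2, 25−8→G=2. Hits: 2.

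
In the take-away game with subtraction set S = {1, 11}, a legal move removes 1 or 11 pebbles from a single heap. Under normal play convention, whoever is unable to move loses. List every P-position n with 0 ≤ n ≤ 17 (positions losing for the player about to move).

0, 2, 4, 6, 8, 10, 12, 14, 16

G(0) = 0
G(1) = mex{0} = 1
G(2) = mex{1} = 0
G(3) = mex{0} = 1
G(4) = mex{1} = 0
G(5) = mex{0} = 1
G(6) = mex{1} = 0
G(7) = mex{0} = 1
G(8) = mex{1} = 0
G(9) = mex{0} = 1
G(10) = mex{1} = 0
G(11) = mex{0,0} = 1
G(12) = mex{1,1} = 0
G(13) = mex{0,0} = 1
G(14) = mex{1,1} = 0
G(15) = mex{0,0} = 1
G(16) = mex{1,1} = 0
G(17) = mex{0,0} = 1
P-positions are exactly the n with G(n) = 0.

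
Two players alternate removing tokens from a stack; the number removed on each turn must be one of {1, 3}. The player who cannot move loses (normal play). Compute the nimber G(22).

0

n :  0  1  2  3  4  5  6  7  8  9 10 11 12 13 14 15 16 17 18 19 20 21 22
G :  0  1  0  1  0  1  0  1  0  1  0  1  0  1  0  1  0  1  0  1  0  1  0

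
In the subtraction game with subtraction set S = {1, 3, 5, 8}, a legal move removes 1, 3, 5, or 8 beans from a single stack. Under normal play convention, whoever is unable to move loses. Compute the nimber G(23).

n :  0  1  2  3  4  5  6  7  8  9 10 11 12 13 14 15 16 17 18 19 20 21 22 23
G :  0  1  0  1  0  1  0  1  2  3  2  3  2  0  1  0  1  0  1  0  1  2  3  2

2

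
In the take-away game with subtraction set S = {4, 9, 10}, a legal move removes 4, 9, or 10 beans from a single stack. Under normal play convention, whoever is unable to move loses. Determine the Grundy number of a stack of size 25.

n :  0  1  2  3  4  5  6  7  8  9 10 11 12 13 14 15 16 17 18 19 20 21 22 23 24 25
G :  0  0  0  0  1  1  1  1  0  2  2  2  1  3  0  0  0  2  1  1  1  0  0  2  2  1

1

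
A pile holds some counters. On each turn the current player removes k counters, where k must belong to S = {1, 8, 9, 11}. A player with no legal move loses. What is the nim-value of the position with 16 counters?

0

n :  0  1  2  3  4  5  6  7  8  9 10 11 12 13 14 15 16
G :  0  1  0  1  0  1  0  1  2  3  2  3  2  3  2  3  0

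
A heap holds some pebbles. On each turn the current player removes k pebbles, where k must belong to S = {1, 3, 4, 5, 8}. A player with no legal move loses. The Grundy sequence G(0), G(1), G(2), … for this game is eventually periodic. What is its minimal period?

G(0) = 0
G(1) = mex{0} = 1
G(2) = mex{1} = 0
G(3) = mex{0,0} = 1
G(4) = mex{1,1,0} = 2
G(5) = mex{2,0,1,0} = 3
G(6) = mex{3,1,0,1} = 2
G(7) = mex{2,2,1,0} = 3
G(8) = mex{3,3,2,1,0} = 4
G(9) = mex{4,2,3,2,1} = 0
G(10) = mex{0,3,2,3,0} = 1
G(11) = mex{1,4,3,2,1} = 0
G(12) = mex{0,0,4,3,2} = 1
G(13) = mex{1,1,0,4,3} = 2
G(14) = mex{2,0,1,0,2} = 3
G(15) = mex{3,1,0,1,3} = 2
G(16) = mex{2,2,1,0,4} = 3
G(17) = mex{3,3,2,1,0} = 4
G(18) = mex{4,2,3,2,1} = 0
G(19) = mex{0,3,2,3,0} = 1
G(n+9) = G(n) holds for n = 0,…,7 (a full window of length max(S) = 8), so the sequence is purely periodic with period 9.

9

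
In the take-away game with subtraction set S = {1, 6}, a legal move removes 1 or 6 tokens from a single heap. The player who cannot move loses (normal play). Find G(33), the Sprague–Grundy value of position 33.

1

n :  0  1  2  3  4  5  6  7  8  9 10 11 12 13 14 15 16 17 18 19 20 21 22 23 24 25 26 27 28 29 30 31 32 33
G :  0  1  0  1  0  1  2  0  1  0  1  0  1  2  0  1  0  1  0  1  2  0  1  0  1  0  1  2  0  1  0  1  0  1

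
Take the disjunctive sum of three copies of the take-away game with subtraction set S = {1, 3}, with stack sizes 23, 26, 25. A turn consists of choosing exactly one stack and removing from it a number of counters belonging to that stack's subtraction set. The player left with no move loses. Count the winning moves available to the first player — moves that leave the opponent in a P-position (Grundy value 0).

All stacks use S = {1, 3}:
G(0) = 0
G(1) = mex{0} = 1
G(2) = mex{1} = 0
G(3) = mex{0,0} = 1
G(4) = mex{1,1} = 0
G(5) = mex{0,0} = 1
G(6) = mex{1,1} = 0
G(7) = mex{0,0} = 1
G(8) = mex{1,1} = 0
G(9) = mex{0,0} = 1
G(10) = mex{1,1} = 0
G(11) = mex{0,0} = 1
G(12) = mex{1,1} = 0
G(13) = mex{0,0} = 1
G(14) = mex{1,1} = 0
G(15) = mex{0,0} = 1
G(16) = mex{1,1} = 0
G(17) = mex{0,0} = 1
G(18) = mex{1,1} = 0
G(19) = mex{0,0} = 1
G(20) = mex{1,1} = 0
G(21) = mex{0,0} = 1
G(22) = mex{1,1} = 0
G(23) = mex{0,0} = 1
G(24) = mex{1,1} = 0
G(25) = mex{0,0} = 1
G(26) = mex{1,1} = 0
Stack A: G(23) = 1.
Stack B: G(26) = 0.
Stack C: G(25) = 1.
Combined Grundy value = 1 ⊕ 0 ⊕ 1 = 0.
A winning move leaves total XOR = 0, i.e. changes one component's Grundy value g to g ⊕ X where X is the current total.
Stack A: target g' = 1⊕0 = 1, but every legal move changes the Grundy value (mex property), so 0 moves.
Stack B: target g' = 0⊕0 = 0, but every legal move changes the Grundy value (mex property), so 0 moves.
Stack C: target g' = 1⊕0 = 1, but every legal move changes the Grundy value (mex property), so 0 moves.

0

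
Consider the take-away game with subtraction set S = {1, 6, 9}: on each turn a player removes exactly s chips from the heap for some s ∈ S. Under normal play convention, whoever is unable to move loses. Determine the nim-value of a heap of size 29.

n :  0  1  2  3  4  5  6  7  8  9 10 11 12 13 14 15 16 17 18 19 20 21 22 23 24 25 26 27 28 29
G :  0  1  0  1  0  1  2  0  1  2  3  2  0  1  0  1  2  0  1  0  1  2  0  1  0  1  2  0  1  0

0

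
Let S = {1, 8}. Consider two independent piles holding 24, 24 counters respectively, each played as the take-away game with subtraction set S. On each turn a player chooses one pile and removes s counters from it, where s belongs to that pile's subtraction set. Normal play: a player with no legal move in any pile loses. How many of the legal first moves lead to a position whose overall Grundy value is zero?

All piles use S = {1, 8}:
n :  0  1  2  3  4  5  6  7  8  9 10 11 12 13 14 15 16 17 18 19 20 21 22 23 24
G :  0  1  0  1  0  1  0  1  2  0  1  0  1  0  1  0  1  2  0  1  0  1  0  1  0
Pile A: G(24) = 0.
Pile B: G(24) = 0.
Combined Grundy value = 0 ⊕ 0 = 0.
A winning move leaves total XOR = 0, i.e. changes one component's Grundy value g to g ⊕ X where X is the current total.
Pile A: target g' = 0⊕0 = 0, but every legal move changes the Grundy value (mex property), so 0 moves.
Pile B: target g' = 0⊕0 = 0, but every legal move changes the Grundy value (mex property), so 0 moves.

0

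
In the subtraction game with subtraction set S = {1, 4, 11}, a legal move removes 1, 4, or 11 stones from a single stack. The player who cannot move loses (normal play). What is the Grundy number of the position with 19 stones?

n :  0  1  2  3  4  5  6  7  8  9 10 11 12 13 14 15 16 17 18 19
G :  0  1  0  1  2  0  1  0  1  2  0  1  0  1  2  0  1  0  1  2

2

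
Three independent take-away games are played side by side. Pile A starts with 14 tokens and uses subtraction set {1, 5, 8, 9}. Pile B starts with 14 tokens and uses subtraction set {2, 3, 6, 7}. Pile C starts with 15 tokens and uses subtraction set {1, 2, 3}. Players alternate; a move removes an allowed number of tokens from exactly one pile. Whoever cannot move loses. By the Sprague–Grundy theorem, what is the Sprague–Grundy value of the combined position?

Pile A, S = {1, 5, 8, 9}:
G(0) = 0
G(1) = mex{0} = 1
G(2) = mex{1} = 0
G(3) = mex{0} = 1
G(4) = mex{1} = 0
G(5) = mex{0,0} = 1
G(6) = mex{1,1} = 0
G(7) = mex{0,0} = 1
G(8) = mex{1,1,0} = 2
G(9) = mex{2,0,1,0} = 3
G(10) = mex{3,1,0,1} = 2
G(11) = mex{2,0,1,0} = 3
G(12) = mex{3,1,0,1} = 2
G(13) = mex{2,2,1,0} = 3
G(14) = mex{3,3,0,1} = 2
G_A(14) = 2.
Pile B, S = {2, 3, 6, 7}:
G(0) = 0
G(1) = mex{} = 0
G(2) = mex{0} = 1
G(3) = mex{0,0} = 1
G(4) = mex{1,0} = 2
G(5) = mex{1,1} = 0
G(6) = mex{2,1,0} = 3
G(7) = mex{0,2,0,0} = 1
G(8) = mex{3,0,1,0} = 2
G(9) = mex{1,3,1,1} = 0
G(10) = mex{2,1,2,1} = 0
G(11) = mex{0,2,0,2} = 1
G(12) = mex{0,0,3,0} = 1
G(13) = mex{1,0,1,3} = 2
G(14) = mex{1,1,2,1} = 0
G_B(14) = 0.
Pile C, S = {1, 2, 3}:
n :  0  1  2  3  4  5  6  7  8  9 10 11 12 13 14 15
G :  0  1  2  3  0  1  2  3  0  1  2  3  0  1  2  3
G_C(15) = 3.
Combined Grundy value = 2 ⊕ 0 ⊕ 3 = 1.

1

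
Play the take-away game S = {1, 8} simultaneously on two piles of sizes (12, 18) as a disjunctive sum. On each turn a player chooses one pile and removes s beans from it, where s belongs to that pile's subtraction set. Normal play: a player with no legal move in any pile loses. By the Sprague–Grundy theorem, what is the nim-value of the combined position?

1

All piles use S = {1, 8}:
G(0) = 0
G(1) = mex{0} = 1
G(2) = mex{1} = 0
G(3) = mex{0} = 1
G(4) = mex{1} = 0
G(5) = mex{0} = 1
G(6) = mex{1} = 0
G(7) = mex{0} = 1
G(8) = mex{1,0} = 2
G(9) = mex{2,1} = 0
G(10) = mex{0,0} = 1
G(11) = mex{1,1} = 0
G(12) = mex{0,0} = 1
G(13) = mex{1,1} = 0
G(14) = mex{0,0} = 1
G(15) = mex{1,1} = 0
G(16) = mex{0,2} = 1
G(17) = mex{1,0} = 2
G(18) = mex{2,1} = 0
Pile A: G(12) = 1.
Pile B: G(18) = 0.
Combined Grundy value = 1 ⊕ 0 = 1.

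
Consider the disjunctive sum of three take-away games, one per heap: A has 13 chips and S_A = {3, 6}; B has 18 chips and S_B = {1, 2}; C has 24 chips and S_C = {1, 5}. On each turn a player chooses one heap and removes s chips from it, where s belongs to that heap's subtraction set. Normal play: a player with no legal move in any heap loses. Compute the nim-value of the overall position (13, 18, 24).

1

Heap A, S = {3, 6}:
G(0) = 0
G(1) = mex{} = 0
G(2) = mex{} = 0
G(3) = mex{0} = 1
G(4) = mex{0} = 1
G(5) = mex{0} = 1
G(6) = mex{1,0} = 2
G(7) = mex{1,0} = 2
G(8) = mex{1,0} = 2
G(9) = mex{2,1} = 0
G(10) = mex{2,1} = 0
G(11) = mex{2,1} = 0
G(12) = mex{0,2} = 1
G(13) = mex{0,2} = 1
G_A(13) = 1.
Heap B, S = {1, 2}:
G(0) = 0
G(1) = mex{0} = 1
G(2) = mex{1,0} = 2
G(3) = mex{2,1} = 0
G(4) = mex{0,2} = 1
G(5) = mex{1,0} = 2
G(6) = mex{2,1} = 0
G(7) = mex{0,2} = 1
G(8) = mex{1,0} = 2
G(9) = mex{2,1} = 0
G(10) = mex{0,2} = 1
G(11) = mex{1,0} = 2
G(12) = mex{2,1} = 0
G(13) = mex{0,2} = 1
G(14) = mex{1,0} = 2
G(15) = mex{2,1} = 0
G(16) = mex{0,2} = 1
G(17) = mex{1,0} = 2
G(18) = mex{2,1} = 0
G_B(18) = 0.
Heap C, S = {1, 5}:
n :  0  1  2  3  4  5  6  7  8  9 10 11 12 13 14 15 16 17 18 19 20 21 22 23 24
G :  0  1  0  1  0  1  0  1  0  1  0  1  0  1  0  1  0  1  0  1  0  1  0  1  0
G_C(24) = 0.
Combined Grundy value = 1 ⊕ 0 ⊕ 0 = 1.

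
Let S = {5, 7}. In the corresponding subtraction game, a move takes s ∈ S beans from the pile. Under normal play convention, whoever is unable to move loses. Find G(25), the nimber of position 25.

n :  0  1  2  3  4  5  6  7  8  9 10 11 12 13 14 15 16 17 18 19 20 21 22 23 24 25
G :  0  0  0  0  0  1  1  1  1  1  2  2  0  0  0  0  0  1  1  1  1  1  2  2  0  0

0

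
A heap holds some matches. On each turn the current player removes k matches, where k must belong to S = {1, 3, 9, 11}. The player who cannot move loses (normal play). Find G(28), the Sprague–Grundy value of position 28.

G(0) = 0
G(1) = mex{0} = 1
G(2) = mex{1} = 0
G(3) = mex{0,0} = 1
G(4) = mex{1,1} = 0
G(5) = mex{0,0} = 1
G(6) = mex{1,1} = 0
G(7) = mex{0,0} = 1
G(8) = mex{1,1} = 0
G(9) = mex{0,0,0} = 1
G(10) = mex{1,1,1} = 0
G(11) = mex{0,0,0,0} = 1
G(12) = mex{1,1,1,1} = 0
G(13) = mex{0,0,0,0} = 1
G(14) = mex{1,1,1,1} = 0
G(15) = mex{0,0,0,0} = 1
G(16) = mex{1,1,1,1} = 0
G(17) = mex{0,0,0,0} = 1
G(18) = mex{1,1,1,1} = 0
G(19) = mex{0,0,0,0} = 1
G(20) = mex{1,1,1,1} = 0
G(21) = mex{0,0,0,0} = 1
G(22) = mex{1,1,1,1} = 0
G(23) = mex{0,0,0,0} = 1
G(24) = mex{1,1,1,1} = 0
G(25) = mex{0,0,0,0} = 1
G(26) = mex{1,1,1,1} = 0
G(27) = mex{0,0,0,0} = 1
G(28) = mex{1,1,1,1} = 0

0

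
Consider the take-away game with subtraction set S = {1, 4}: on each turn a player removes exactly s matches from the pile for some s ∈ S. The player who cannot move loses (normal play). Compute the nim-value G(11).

n :  0  1  2  3  4  5  6  7  8  9 10 11
G :  0  1  0  1  2  0  1  0  1  2  0  1

1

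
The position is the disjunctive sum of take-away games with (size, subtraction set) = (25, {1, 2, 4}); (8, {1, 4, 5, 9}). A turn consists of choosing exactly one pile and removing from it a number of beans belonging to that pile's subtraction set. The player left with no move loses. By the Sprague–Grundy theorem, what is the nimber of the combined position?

Pile A, S = {1, 2, 4}:
G(0) = 0
G(1) = mex{0} = 1
G(2) = mex{1,0} = 2
G(3) = mex{2,1} = 0
G(4) = mex{0,2,0} = 1
G(5) = mex{1,0,1} = 2
G(6) = mex{2,1,2} = 0
G(7) = mex{0,2,0} = 1
G(8) = mex{1,0,1} = 2
G(9) = mex{2,1,2} = 0
G(10) = mex{0,2,0} = 1
G(11) = mex{1,0,1} = 2
G(12) = mex{2,1,2} = 0
G(13) = mex{0,2,0} = 1
G(14) = mex{1,0,1} = 2
G(15) = mex{2,1,2} = 0
G(16) = mex{0,2,0} = 1
G(17) = mex{1,0,1} = 2
G(18) = mex{2,1,2} = 0
G(19) = mex{0,2,0} = 1
G(20) = mex{1,0,1} = 2
G(21) = mex{2,1,2} = 0
G(22) = mex{0,2,0} = 1
G(23) = mex{1,0,1} = 2
G(24) = mex{2,1,2} = 0
G(25) = mex{0,2,0} = 1
G_A(25) = 1.
Pile B, S = {1, 4, 5, 9}:
G(0) = 0
G(1) = mex{0} = 1
G(2) = mex{1} = 0
G(3) = mex{0} = 1
G(4) = mex{1,0} = 2
G(5) = mex{2,1,0} = 3
G(6) = mex{3,0,1} = 2
G(7) = mex{2,1,0} = 3
G(8) = mex{3,2,1} = 0
G_B(8) = 0.
Combined Grundy value = 1 ⊕ 0 = 1.

1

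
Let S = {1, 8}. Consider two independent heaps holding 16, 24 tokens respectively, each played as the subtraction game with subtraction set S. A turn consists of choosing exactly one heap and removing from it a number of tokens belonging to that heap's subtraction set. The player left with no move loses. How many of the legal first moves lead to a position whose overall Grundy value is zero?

3

All heaps use S = {1, 8}:
G(0) = 0
G(1) = mex{0} = 1
G(2) = mex{1} = 0
G(3) = mex{0} = 1
G(4) = mex{1} = 0
G(5) = mex{0} = 1
G(6) = mex{1} = 0
G(7) = mex{0} = 1
G(8) = mex{1,0} = 2
G(9) = mex{2,1} = 0
G(10) = mex{0,0} = 1
G(11) = mex{1,1} = 0
G(12) = mex{0,0} = 1
G(13) = mex{1,1} = 0
G(14) = mex{0,0} = 1
G(15) = mex{1,1} = 0
G(16) = mex{0,2} = 1
G(17) = mex{1,0} = 2
G(18) = mex{2,1} = 0
G(19) = mex{0,0} = 1
G(20) = mex{1,1} = 0
G(21) = mex{0,0} = 1
G(22) = mex{1,1} = 0
G(23) = mex{0,0} = 1
G(24) = mex{1,1} = 0
Heap A: G(16) = 1.
Heap B: G(24) = 0.
Combined Grundy value = 1 ⊕ 0 = 1.
A winning move leaves total XOR = 0, i.e. changes one component's Grundy value g to g ⊕ X where X is the current total.
Heap A: need g' = 1⊕1 = 0. Options: 16−1→G=0, 16−8→G=2. Hits: 1.
Heap B: need g' = 0⊕1 = 1. Options: 24−1→G=1, 24−8→G=1. Hits: 2.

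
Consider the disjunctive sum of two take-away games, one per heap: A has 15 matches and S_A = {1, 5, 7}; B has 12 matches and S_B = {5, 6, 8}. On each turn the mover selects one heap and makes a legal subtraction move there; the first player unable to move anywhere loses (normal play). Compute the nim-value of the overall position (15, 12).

Heap A, S = {1, 5, 7}:
G(0) = 0
G(1) = mex{0} = 1
G(2) = mex{1} = 0
G(3) = mex{0} = 1
G(4) = mex{1} = 0
G(5) = mex{0,0} = 1
G(6) = mex{1,1} = 0
G(7) = mex{0,0,0} = 1
G(8) = mex{1,1,1} = 0
G(9) = mex{0,0,0} = 1
G(10) = mex{1,1,1} = 0
G(11) = mex{0,0,0} = 1
G(12) = mex{1,1,1} = 0
G(13) = mex{0,0,0} = 1
G(14) = mex{1,1,1} = 0
G(15) = mex{0,0,0} = 1
G_A(15) = 1.
Heap B, S = {5, 6, 8}:
G(0) = 0
G(1) = mex{} = 0
G(2) = mex{} = 0
G(3) = mex{} = 0
G(4) = mex{} = 0
G(5) = mex{0} = 1
G(6) = mex{0,0} = 1
G(7) = mex{0,0} = 1
G(8) = mex{0,0,0} = 1
G(9) = mex{0,0,0} = 1
G(10) = mex{1,0,0} = 2
G(11) = mex{1,1,0} = 2
G(12) = mex{1,1,0} = 2
G_B(12) = 2.
Combined Grundy value = 1 ⊕ 2 = 3.

3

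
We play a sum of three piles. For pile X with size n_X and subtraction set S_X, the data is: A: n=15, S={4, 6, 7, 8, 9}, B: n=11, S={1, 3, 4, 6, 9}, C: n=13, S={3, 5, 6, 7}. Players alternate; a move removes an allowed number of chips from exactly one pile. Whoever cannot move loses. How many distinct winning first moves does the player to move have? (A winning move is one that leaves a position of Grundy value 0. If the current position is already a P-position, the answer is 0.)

4

Pile A, S = {4, 6, 7, 8, 9}:
n :  0  1  2  3  4  5  6  7  8  9 10 11 12 13 14 15
G :  0  0  0  0  1  1  1  1  2  2  2  2  3  0  0  0
G_A(15) = 0.
Pile B, S = {1, 3, 4, 6, 9}:
G(0) = 0
G(1) = mex{0} = 1
G(2) = mex{1} = 0
G(3) = mex{0,0} = 1
G(4) = mex{1,1,0} = 2
G(5) = mex{2,0,1} = 3
G(6) = mex{3,1,0,0} = 2
G(7) = mex{2,2,1,1} = 0
G(8) = mex{0,3,2,0} = 1
G(9) = mex{1,2,3,1,0} = 4
G(10) = mex{4,0,2,2,1} = 3
G(11) = mex{3,1,0,3,0} = 2
G_B(11) = 2.
Pile C, S = {3, 5, 6, 7}:
n :  0  1  2  3  4  5  6  7  8  9 10 11 12 13
G :  0  0  0  1  1  1  2  2  2  3  0  0  0  1
G_C(13) = 1.
Combined Grundy value = 0 ⊕ 2 ⊕ 1 = 3.
A winning move leaves total XOR = 0, i.e. changes one component's Grundy value g to g ⊕ X where X is the current total.
Pile A: need g' = 0⊕3 = 3. Options: 15−4→G=2, 15−6→G=2, 15−7→G=2, 15−8→G=1, 15−9→G=1. Hits: 0.
Pile B: need g' = 2⊕3 = 1. Options: 11−1→G=3, 11−3→G=1, 11−4→G=0, 11−6→G=3, 11−9→G=0. Hits: 1.
Pile C: need g' = 1⊕3 = 2. Options: 13−3→G=0, 13−5→G=2, 13−6→G=2, 13−7→G=2. Hits: 3.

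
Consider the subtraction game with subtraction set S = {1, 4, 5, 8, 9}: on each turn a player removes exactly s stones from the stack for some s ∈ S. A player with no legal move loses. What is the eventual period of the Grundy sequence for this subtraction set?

12

G(0) = 0
G(1) = mex{0} = 1
G(2) = mex{1} = 0
G(3) = mex{0} = 1
G(4) = mex{1,0} = 2
G(5) = mex{2,1,0} = 3
G(6) = mex{3,0,1} = 2
G(7) = mex{2,1,0} = 3
G(8) = mex{3,2,1,0} = 4
G(9) = mex{4,3,2,1,0} = 5
G(10) = mex{5,2,3,0,1} = 4
G(11) = mex{4,3,2,1,0} = 5
G(12) = mex{5,4,3,2,1} = 0
G(13) = mex{0,5,4,3,2} = 1
G(14) = mex{1,4,5,2,3} = 0
G(15) = mex{0,5,4,3,2} = 1
G(16) = mex{1,0,5,4,3} = 2
G(17) = mex{2,1,0,5,4} = 3
G(18) = mex{3,0,1,4,5} = 2
G(19) = mex{2,1,0,5,4} = 3
G(20) = mex{3,2,1,0,5} = 4
G(21) = mex{4,3,2,1,0} = 5
G(22) = mex{5,2,3,0,1} = 4
G(23) = mex{4,3,2,1,0} = 5
G(24) = mex{5,4,3,2,1} = 0
G(25) = mex{0,5,4,3,2} = 1
G(n+12) = G(n) holds for n = 0,…,8 (a full window of length max(S) = 9), so the sequence is purely periodic with period 12.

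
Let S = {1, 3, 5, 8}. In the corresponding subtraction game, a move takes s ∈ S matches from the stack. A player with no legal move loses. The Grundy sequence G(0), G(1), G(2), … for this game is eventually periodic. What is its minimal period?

G(0) = 0
G(1) = mex{0} = 1
G(2) = mex{1} = 0
G(3) = mex{0,0} = 1
G(4) = mex{1,1} = 0
G(5) = mex{0,0,0} = 1
G(6) = mex{1,1,1} = 0
G(7) = mex{0,0,0} = 1
G(8) = mex{1,1,1,0} = 2
G(9) = mex{2,0,0,1} = 3
G(10) = mex{3,1,1,0} = 2
G(11) = mex{2,2,0,1} = 3
G(12) = mex{3,3,1,0} = 2
G(13) = mex{2,2,2,1} = 0
G(14) = mex{0,3,3,0} = 1
G(15) = mex{1,2,2,1} = 0
G(16) = mex{0,0,3,2} = 1
G(17) = mex{1,1,2,3} = 0
G(18) = mex{0,0,0,2} = 1
G(19) = mex{1,1,1,3} = 0
G(20) = mex{0,0,0,2} = 1
G(21) = mex{1,1,1,0} = 2
G(22) = mex{2,0,0,1} = 3
G(23) = mex{3,1,1,0} = 2
G(24) = mex{2,2,0,1} = 3
G(25) = mex{3,3,1,0} = 2
G(26) = mex{2,2,2,1} = 0
G(27) = mex{0,3,3,0} = 1
G(n+13) = G(n) holds for n = 0,…,7 (a full window of length max(S) = 8), so the sequence is purely periodic with period 13.

13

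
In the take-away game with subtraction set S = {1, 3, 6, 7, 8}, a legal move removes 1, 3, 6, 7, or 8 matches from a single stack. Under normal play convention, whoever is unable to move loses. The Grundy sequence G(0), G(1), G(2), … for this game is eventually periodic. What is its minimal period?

n :  0  1  2  3  4  5  6  7  8  9 10 11 12 13 14 15 16 17 18 19 20 21 22 23 24 25 26 27
G :  0  1  0  1  0  1  2  3  2  3  2  3  4  0  1  0  1  0  1  2  3  2  3  2  3  4  0  1
G(n+13) = G(n) holds for n = 0,…,7 (a full window of length max(S) = 8), so the sequence is purely periodic with period 13.

13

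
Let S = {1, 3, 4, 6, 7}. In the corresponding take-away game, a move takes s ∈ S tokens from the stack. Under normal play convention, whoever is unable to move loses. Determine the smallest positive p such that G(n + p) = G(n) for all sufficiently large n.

10

n :  0  1  2  3  4  5  6  7  8  9 10 11 12 13 14 15 16 17 18 19 20 21
G :  0  1  0  1  2  3  2  3  4  5  0  1  0  1  2  3  2  3  4  5  0  1
G(n+10) = G(n) holds for n = 0,…,6 (a full window of length max(S) = 7), so the sequence is purely periodic with period 10.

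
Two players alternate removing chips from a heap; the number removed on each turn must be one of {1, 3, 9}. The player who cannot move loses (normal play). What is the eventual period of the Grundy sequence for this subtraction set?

n :  0  1  2  3  4  5  6  7  8  9 10 11 12 13 14
G :  0  1  0  1  0  1  0  1  0  1  0  1  0  1  0
G(n+2) = G(n) holds for n = 0,…,8 (a full window of length max(S) = 9), so the sequence is purely periodic with period 2.

2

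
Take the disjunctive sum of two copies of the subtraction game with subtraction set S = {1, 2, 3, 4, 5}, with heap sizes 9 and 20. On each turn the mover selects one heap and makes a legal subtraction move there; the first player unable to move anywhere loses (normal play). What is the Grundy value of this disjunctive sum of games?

1

All heaps use S = {1, 2, 3, 4, 5}:
G(0) = 0
G(1) = mex{0} = 1
G(2) = mex{1,0} = 2
G(3) = mex{2,1,0} = 3
G(4) = mex{3,2,1,0} = 4
G(5) = mex{4,3,2,1,0} = 5
G(6) = mex{5,4,3,2,1} = 0
G(7) = mex{0,5,4,3,2} = 1
G(8) = mex{1,0,5,4,3} = 2
G(9) = mex{2,1,0,5,4} = 3
G(10) = mex{3,2,1,0,5} = 4
G(11) = mex{4,3,2,1,0} = 5
G(12) = mex{5,4,3,2,1} = 0
G(13) = mex{0,5,4,3,2} = 1
G(14) = mex{1,0,5,4,3} = 2
G(15) = mex{2,1,0,5,4} = 3
G(16) = mex{3,2,1,0,5} = 4
G(17) = mex{4,3,2,1,0} = 5
G(18) = mex{5,4,3,2,1} = 0
G(19) = mex{0,5,4,3,2} = 1
G(20) = mex{1,0,5,4,3} = 2
Heap A: G(9) = 3.
Heap B: G(20) = 2.
Combined Grundy value = 3 ⊕ 2 = 1.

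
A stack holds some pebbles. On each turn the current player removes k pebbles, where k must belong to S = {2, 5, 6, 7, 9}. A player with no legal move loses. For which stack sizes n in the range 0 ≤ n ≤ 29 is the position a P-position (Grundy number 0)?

n :  0  1  2  3  4  5  6  7  8  9 10 11 12 13 14 15 16 17 18 19 20 21 22 23 24 25 26 27 28 29
G :  0  0  1  1  0  2  1  3  2  2  3  3  0  4  1  0  0  1  1  2  2  3  3  2  4  3  0  0  1  1
P-positions are exactly the n with G(n) = 0.

0, 1, 4, 12, 15, 16, 26, 27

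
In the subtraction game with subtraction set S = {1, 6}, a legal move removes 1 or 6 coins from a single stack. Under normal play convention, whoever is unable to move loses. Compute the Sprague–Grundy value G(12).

1

G(0) = 0
G(1) = mex{0} = 1
G(2) = mex{1} = 0
G(3) = mex{0} = 1
G(4) = mex{1} = 0
G(5) = mex{0} = 1
G(6) = mex{1,0} = 2
G(7) = mex{2,1} = 0
G(8) = mex{0,0} = 1
G(9) = mex{1,1} = 0
G(10) = mex{0,0} = 1
G(11) = mex{1,1} = 0
G(12) = mex{0,2} = 1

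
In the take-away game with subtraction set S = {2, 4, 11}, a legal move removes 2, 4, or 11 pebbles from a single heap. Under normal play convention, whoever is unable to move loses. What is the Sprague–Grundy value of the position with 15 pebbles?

1

n :  0  1  2  3  4  5  6  7  8  9 10 11 12 13 14 15
G :  0  0  1  1  2  2  0  0  1  1  2  2  3  0  0  1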